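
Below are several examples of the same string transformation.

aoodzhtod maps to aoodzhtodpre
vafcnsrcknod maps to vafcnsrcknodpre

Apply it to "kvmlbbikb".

The transformation: append "pre".
So "kvmlbbikb" becomes "kvmlbbikbpre".

kvmlbbikbpre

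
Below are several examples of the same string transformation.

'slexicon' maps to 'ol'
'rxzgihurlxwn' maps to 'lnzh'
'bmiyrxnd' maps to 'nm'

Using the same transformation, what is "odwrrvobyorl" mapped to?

Looking at the pairs, the operation is to swap the front and back halves of the string, then keep one character in every 3, starting at position 3 (positions 3rd, 6th, 9th, ...).
Applying both steps to "odwrrvobyorl": "obyorlodwrrv", then "ylwv".

ylwv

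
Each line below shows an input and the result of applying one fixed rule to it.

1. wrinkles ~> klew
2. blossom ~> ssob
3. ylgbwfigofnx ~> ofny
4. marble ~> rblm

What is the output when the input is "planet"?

Looking at the pairs, the operation is to swap the first and last characters, then keep only the last 4 characters.
On "planet" that produces "anep".
(Check on "wrinkles": → "srinklew" → "klew" ✓)

anep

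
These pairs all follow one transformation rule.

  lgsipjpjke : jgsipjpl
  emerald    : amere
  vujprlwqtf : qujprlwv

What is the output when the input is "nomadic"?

doman

Rule — delete the last 2 characters, then swap the first and last characters.
For "nomadic", step one produces "nomad"; step two turns that into "doman".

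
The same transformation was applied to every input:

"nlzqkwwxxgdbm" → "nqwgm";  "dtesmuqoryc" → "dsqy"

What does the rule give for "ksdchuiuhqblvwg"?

kciqv

In each case the input is transformed by: keep one character in every 3, starting at position 1 (positions 1st, 4th, 7th, ...).
Doing the same to "ksdchuiuhqblvwg": "kciqv".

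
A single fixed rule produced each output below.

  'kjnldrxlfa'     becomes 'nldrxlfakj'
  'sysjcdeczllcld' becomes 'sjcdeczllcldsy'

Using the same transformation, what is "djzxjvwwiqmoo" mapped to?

zxjvwwiqmoodj

What's happening: move the first 2 characters to the end (rotate left by 2).
Applying that to "djzxjvwwiqmoo" gives "zxjvwwiqmoodj".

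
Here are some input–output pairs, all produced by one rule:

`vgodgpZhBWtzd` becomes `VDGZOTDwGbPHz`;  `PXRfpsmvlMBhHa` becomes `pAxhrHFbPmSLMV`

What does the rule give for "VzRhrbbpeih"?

Rule — take characters alternately from the front and the back (1st, last, 2nd, 2nd-last, ...), then flip the case of every letter.
For "VzRhrbbpeih" the result is "vHZIrEHPRBB".

vHZIrEHPRBB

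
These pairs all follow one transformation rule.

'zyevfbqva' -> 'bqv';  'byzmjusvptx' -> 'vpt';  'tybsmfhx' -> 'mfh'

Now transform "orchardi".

The rule is to move the last character to the front, then keep only the last 3 characters.
Working it through for "orchardi": intermediate "iorchard", final "ard".

ard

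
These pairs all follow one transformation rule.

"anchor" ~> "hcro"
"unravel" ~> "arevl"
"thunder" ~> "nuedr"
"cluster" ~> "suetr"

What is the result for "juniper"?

inepr

In each case the input is transformed by: swap each adjacent pair of characters (1↔2, 3↔4, ...), then delete the first 2 characters.
Starting from "juniper": after the first operation, "ujinepr"; after the second, "inepr".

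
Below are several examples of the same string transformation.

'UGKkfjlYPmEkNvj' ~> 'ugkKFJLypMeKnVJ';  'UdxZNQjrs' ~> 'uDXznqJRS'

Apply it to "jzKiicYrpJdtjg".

Rule — flip the case of every letter.
"jzKiicYrpJdtjg" → "JZkIICyRPjDTJG".

JZkIICyRPjDTJG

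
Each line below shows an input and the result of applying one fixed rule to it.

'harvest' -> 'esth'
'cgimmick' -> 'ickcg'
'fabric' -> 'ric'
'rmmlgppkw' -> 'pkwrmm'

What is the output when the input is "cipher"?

The transformation: move the last 3 characters to the front (rotate right by 3), then delete the last 3 characters.
For "cipher", step one produces "hercip"; step two turns that into "her".

her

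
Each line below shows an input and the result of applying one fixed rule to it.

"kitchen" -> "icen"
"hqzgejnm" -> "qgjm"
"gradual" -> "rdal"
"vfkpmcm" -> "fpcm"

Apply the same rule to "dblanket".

The pattern: swap each adjacent pair of characters (1↔2, 3↔4, ...), then keep every other character starting from the first (positions 1st, 3rd, 5th, ...).
Working it through for "dblanket": intermediate "bdalknte", final "bakt".

bakt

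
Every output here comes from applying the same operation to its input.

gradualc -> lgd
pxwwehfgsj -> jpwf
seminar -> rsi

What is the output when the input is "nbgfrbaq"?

Each output is the input with this applied: keep one character in every 3, starting at position 1 (positions 1st, 4th, 7th, ...), then move the last character to the front.
On "nbgfrbaq" that produces "anf".

anf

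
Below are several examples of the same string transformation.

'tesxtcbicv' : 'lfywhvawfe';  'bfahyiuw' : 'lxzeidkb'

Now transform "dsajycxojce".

Looking at the pairs, the operation is to shift every letter 3 places forward in the alphabet (wrapping around), then move the last 3 characters to the front (rotate right by 3).
Working it through for "dsajycxojce": intermediate "gvdmbfarmfh", final "mfhgvdmbfar".
(Check on "tesxtcbicv": → "whvawfelfy" → "lfywhvawfe" ✓)

mfhgvdmbfar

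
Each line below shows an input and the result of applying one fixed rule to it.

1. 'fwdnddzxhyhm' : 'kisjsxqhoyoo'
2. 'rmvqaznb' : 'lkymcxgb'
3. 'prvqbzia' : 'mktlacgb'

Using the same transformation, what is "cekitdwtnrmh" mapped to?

In each case the input is transformed by: shift every letter 11 places forward in the alphabet (wrapping around), then swap the front and back halves of the string.
For "cekitdwtnrmh", step one produces "npvteoheycxs"; step two turns that into "heycxsnpvteo".
(Check on "fwdnddzxhyhm": → "qhoyookisjsx" → "kisjsxqhoyoo" ✓)

heycxsnpvteo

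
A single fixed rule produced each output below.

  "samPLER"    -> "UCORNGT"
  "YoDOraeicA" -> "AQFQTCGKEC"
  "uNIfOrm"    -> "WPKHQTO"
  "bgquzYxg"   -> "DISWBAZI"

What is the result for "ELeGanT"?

Looking at the pairs, the operation is to shift every letter 2 places forward in the alphabet (wrapping around), then convert every letter to uppercase.
On "ELeGanT" that produces "GNGICPV".
(Check on "bgquzYxg": → "diswbAzi" → "DISWBAZI" ✓)

GNGICPV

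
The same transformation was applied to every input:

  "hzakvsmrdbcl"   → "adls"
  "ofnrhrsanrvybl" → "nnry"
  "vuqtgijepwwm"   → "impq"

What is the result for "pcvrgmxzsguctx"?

cmsv

In each case the input is transformed by: keep one character in every 3, starting at position 3 (positions 3rd, 6th, 9th, ...), then sort the characters into alphabetical order.
On "pcvrgmxzsguctx": the first step gives "vmsc", and the second then gives "cmsv".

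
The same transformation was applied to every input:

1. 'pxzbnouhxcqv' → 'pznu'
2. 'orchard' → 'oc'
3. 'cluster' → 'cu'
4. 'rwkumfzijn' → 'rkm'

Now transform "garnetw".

gr

The rule is to keep every other character starting from the first (positions 1st, 3rd, 5th, ...), then delete the last 2 characters.
Working it through for "garnetw": intermediate "grew", final "gr".
(Check on "pxzbnouhxcqv": → "pznuxq" → "pznu" ✓)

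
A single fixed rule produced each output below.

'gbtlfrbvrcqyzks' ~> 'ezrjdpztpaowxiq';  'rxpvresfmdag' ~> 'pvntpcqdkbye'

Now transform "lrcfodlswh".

The pattern: shift every letter 2 places backward in the alphabet (wrapping around).
Doing the same to "lrcfodlswh": "jpadmbjquf".

jpadmbjquf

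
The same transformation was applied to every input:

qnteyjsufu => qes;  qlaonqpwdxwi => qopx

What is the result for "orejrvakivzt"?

ojav

Rule — delete the last 2 characters, then keep one character in every 3, starting at position 1 (positions 1st, 4th, 7th, ...).
On "orejrvakivzt": the first step gives "orejrvakiv", and the second then gives "ojav".
(Check on "qlaonqpwdxwi": → "qlaonqpwdx" → "qopx" ✓)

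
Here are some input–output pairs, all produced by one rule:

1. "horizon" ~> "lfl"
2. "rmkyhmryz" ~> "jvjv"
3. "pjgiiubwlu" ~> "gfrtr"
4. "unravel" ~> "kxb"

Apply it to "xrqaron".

Rule — keep every other character starting from the second (positions 2nd, 4th, 6th, ...), then shift every letter 3 places backward in the alphabet (wrapping around).
Working it through for "xrqaron": intermediate "rao", final "oxl".

oxl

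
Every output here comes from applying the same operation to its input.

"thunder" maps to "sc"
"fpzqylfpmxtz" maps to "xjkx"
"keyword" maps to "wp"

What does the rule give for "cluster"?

sc

The rule is to shift every letter 2 places backward in the alphabet (wrapping around), then keep one character in every 3, starting at position 3 (positions 3rd, 6th, 9th, ...).
Working it through for "cluster": intermediate "ajsqrcp", final "sc".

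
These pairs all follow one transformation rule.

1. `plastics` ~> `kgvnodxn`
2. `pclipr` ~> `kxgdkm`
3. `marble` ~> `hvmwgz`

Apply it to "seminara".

What's happening: shift every letter 5 places backward in the alphabet (wrapping around).
So "seminara" becomes "nzhdivmv".

nzhdivmv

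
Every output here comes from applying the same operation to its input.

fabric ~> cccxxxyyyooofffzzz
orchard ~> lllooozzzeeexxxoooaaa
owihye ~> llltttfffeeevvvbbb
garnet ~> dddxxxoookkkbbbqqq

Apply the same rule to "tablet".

Rule — shift every letter 3 places backward in the alphabet (wrapping around), then repeat every character 3 times.
Doing the same to "tablet": "qqqxxxyyyiiibbbqqq".

qqqxxxyyyiiibbbqqq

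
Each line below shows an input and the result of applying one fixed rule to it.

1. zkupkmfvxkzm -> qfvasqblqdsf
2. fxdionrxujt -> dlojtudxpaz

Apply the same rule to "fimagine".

olgsomkt

Looking at the pairs, the operation is to swap each adjacent pair of characters (1↔2, 3↔4, ...), then shift every letter 6 places forward in the alphabet (wrapping around).
Starting from "fimagine": after the first operation, "ifamigen"; after the second, "olgsomkt".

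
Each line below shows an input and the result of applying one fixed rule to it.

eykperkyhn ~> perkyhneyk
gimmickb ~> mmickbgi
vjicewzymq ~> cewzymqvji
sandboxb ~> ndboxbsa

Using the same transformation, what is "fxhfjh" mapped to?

xhfjhf

The transformation: move the last 2 characters to the front (rotate right by 2), then swap the front and back halves of the string.
Working it through for "fxhfjh": intermediate "jhfxhf", final "xhfjhf".
(Check on "vjicewzymq": → "mqvjicewzy" → "cewzymqvji" ✓)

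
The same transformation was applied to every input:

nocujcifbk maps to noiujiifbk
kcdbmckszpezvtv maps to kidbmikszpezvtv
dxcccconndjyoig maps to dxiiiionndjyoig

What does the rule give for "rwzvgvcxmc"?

rwzvgvixmi

Looking at the pairs, the operation is to replace every "c" with "i".
"rwzvgvcxmc" → "rwzvgvixmi".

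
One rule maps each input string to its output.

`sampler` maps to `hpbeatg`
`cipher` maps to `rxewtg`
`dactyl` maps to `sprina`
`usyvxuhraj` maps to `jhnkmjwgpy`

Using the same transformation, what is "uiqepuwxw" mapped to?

jxftejlml

Rule — shift every letter 11 places backward in the alphabet (wrapping around).
So "uiqepuwxw" becomes "jxftejlml".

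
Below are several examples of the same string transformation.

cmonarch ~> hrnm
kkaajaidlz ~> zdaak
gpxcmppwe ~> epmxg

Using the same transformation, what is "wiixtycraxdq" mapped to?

The transformation: reverse the string, then keep every other character starting from the first (positions 1st, 3rd, 5th, ...).
On "wiixtycraxdq": the first step gives "qdxarcytxiiw", and the second then gives "qxryxi".

qxryxi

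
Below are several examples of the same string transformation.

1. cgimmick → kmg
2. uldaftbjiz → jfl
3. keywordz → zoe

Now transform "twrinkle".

enw

The pattern: keep one character in every 3, starting at position 2 (positions 2nd, 5th, 8th, ...), then reverse the string.
For "twrinkle", step one produces "wne"; step two turns that into "enw".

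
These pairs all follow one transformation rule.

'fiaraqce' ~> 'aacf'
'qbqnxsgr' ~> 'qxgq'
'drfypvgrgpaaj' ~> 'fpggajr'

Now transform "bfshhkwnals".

shwasf

What's happening: move the first 2 characters to the end (rotate left by 2), then keep every other character starting from the first (positions 1st, 3rd, 5th, ...).
"bfshhkwnals" → "shwasf".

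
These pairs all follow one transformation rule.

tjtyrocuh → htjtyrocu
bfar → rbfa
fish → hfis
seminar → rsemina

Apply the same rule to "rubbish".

hrubbis

The rule is to move the last character to the front.
Doing the same to "rubbish": "hrubbis".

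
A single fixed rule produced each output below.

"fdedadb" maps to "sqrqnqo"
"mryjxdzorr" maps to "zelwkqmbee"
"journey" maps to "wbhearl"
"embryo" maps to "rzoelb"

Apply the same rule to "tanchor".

gnapube

Rule — shift every letter 13 places forward in the alphabet (wrapping around) — i.e. ROT13.
For "tanchor" the result is "gnapube".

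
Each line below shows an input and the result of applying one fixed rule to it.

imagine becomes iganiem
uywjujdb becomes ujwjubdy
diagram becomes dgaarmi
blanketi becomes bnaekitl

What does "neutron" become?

In each case the input is transformed by: swap each adjacent pair of characters (1↔2, 3↔4, ...), then move the first character to the end.
Applying both steps to "neutron": "entuorn", then "ntuorne".

ntuorne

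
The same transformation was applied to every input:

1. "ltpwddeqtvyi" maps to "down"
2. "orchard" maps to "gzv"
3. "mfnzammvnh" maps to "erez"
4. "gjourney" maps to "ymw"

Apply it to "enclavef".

The pattern: shift every letter 8 places backward in the alphabet (wrapping around), then keep one character in every 3, starting at position 1 (positions 1st, 4th, 7th, ...).
Starting from "enclavef": after the first operation, "wfudsnwx"; after the second, "wdw".

wdw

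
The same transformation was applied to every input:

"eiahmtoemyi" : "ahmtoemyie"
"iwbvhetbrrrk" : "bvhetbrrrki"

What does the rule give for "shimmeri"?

The rule is to move the first 2 characters to the end (rotate left by 2), then delete the last character.
"shimmeri" → "immerish" → "immeris".

immeris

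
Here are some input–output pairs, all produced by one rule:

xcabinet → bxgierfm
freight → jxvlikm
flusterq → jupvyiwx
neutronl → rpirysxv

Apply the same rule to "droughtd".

Rule — shift every letter 4 places forward in the alphabet (wrapping around), then take characters alternately from the front and the back (1st, last, 2nd, 2nd-last, ...).
Starting from "droughtd": after the first operation, "hvsyklxh"; after the second, "hhvxslyk".
(Check on "flusterq": → "jpywxivu" → "jupvyiwx" ✓)

hhvxslyk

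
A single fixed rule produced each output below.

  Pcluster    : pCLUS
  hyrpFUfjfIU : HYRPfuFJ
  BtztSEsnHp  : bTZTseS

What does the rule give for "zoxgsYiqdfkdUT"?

ZOXGSyIQDFK

What's happening: flip the case of every letter, then delete the last 3 characters.
Starting from "zoxgsYiqdfkdUT": after the first operation, "ZOXGSyIQDFKDut"; after the second, "ZOXGSyIQDFK".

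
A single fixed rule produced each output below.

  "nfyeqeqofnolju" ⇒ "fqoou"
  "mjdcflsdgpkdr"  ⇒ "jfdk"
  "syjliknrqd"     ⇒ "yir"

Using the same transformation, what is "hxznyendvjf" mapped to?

The transformation: keep one character in every 3, starting at position 2 (positions 2nd, 5th, 8th, ...).
"hxznyendvjf" → "xydf".

xydf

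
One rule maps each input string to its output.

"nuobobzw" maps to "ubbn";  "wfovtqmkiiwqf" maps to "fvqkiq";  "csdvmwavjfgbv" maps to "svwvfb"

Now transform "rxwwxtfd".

xwtr

Looking at the pairs, the operation is to swap the first and last characters, then keep every other character starting from the second (positions 2nd, 4th, 6th, ...).
For "rxwwxtfd", step one produces "dxwwxtfr"; step two turns that into "xwtr".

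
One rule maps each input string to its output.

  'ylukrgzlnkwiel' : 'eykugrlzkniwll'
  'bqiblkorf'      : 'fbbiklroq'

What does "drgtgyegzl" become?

The pattern: swap each adjacent pair of characters (1↔2, 3↔4, ...), then swap the first and last characters.
Applying both steps to "drgtgyegzl": "rdtgyggelz", then "zdtgyggelr".

zdtgyggelr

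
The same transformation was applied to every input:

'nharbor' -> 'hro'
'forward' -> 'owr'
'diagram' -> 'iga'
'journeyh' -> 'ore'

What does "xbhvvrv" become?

The pattern: delete the last character, then keep every other character starting from the second (positions 2nd, 4th, 6th, ...).
Applying both steps to "xbhvvrv": "xbhvvr", then "bvr".

bvr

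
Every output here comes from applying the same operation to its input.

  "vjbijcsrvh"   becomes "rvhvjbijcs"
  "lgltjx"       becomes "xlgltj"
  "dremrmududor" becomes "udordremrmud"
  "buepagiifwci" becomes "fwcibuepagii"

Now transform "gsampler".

ergsampl

What's happening: swap the front and back halves of the string, then move the first 2 characters to the end (rotate left by 2).
Working it through for "gsampler": intermediate "plergsam", final "ergsampl".
(Check on "buepagiifwci": → "iifwcibuepag" → "fwcibuepagii" ✓)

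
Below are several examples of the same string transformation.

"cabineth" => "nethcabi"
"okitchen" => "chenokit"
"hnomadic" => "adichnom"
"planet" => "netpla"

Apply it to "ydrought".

ughtydro

Looking at the pairs, the operation is to swap the front and back halves of the string.
"ydrought" → "ughtydro".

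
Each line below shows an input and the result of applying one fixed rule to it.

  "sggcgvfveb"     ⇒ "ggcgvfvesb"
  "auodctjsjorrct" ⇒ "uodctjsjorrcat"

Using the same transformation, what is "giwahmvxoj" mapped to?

Each output is the input with this applied: swap the first and last characters, then move the first character to the end.
Doing the same to "giwahmvxoj": "iwahmvxogj".

iwahmvxogj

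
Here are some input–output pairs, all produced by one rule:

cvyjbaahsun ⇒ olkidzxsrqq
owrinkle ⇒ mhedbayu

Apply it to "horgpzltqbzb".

The rule is to sort the characters into reverse alphabetical order, then shift every letter 10 places backward in the alphabet (wrapping around).
For "horgpzltqbzb" the result is "ppjhgfebxwrr".

ppjhgfebxwrr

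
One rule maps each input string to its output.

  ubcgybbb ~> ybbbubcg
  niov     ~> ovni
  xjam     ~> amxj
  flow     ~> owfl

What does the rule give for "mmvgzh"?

In each case the input is transformed by: swap the front and back halves of the string.
Doing the same to "mmvgzh": "gzhmmv".

gzhmmv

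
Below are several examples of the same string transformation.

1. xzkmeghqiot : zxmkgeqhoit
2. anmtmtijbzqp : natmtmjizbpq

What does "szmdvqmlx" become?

zsdmqvlmx

The rule is to swap each adjacent pair of characters (1↔2, 3↔4, ...).
Doing the same to "szmdvqmlx": "zsdmqvlmx".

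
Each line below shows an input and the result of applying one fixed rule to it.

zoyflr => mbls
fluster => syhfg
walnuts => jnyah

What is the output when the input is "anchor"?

napu

Rule — shift every letter 13 places forward in the alphabet (wrapping around) — i.e. ROT13, then delete the last 2 characters.
On "anchor": the first step gives "napube", and the second then gives "napu".
(Check on "walnuts": → "jnyahgf" → "jnyah" ✓)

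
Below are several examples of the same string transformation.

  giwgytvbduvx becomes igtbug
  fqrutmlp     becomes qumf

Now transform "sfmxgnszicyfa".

The transformation: swap the first and last characters, then keep every other character starting from the second (positions 2nd, 4th, 6th, ...).
For "sfmxgnszicyfa", step one produces "afmxgnszicyfs"; step two turns that into "fxnzcf".

fxnzcf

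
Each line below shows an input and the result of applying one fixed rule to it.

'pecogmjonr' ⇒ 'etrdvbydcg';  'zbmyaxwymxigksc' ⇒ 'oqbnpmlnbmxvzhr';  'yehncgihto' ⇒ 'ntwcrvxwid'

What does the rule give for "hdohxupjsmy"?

Rule — shift every letter 11 places backward in the alphabet (wrapping around).
On "hdohxupjsmy" that produces "wsdwmjeyhbn".

wsdwmjeyhbn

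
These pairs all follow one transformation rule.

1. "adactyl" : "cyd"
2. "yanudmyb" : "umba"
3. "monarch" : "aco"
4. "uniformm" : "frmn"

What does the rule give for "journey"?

Each output is the input with this applied: keep every other character starting from the second (positions 2nd, 4th, 6th, ...), then move the first character to the end.
For "journey", step one produces "ore"; step two turns that into "reo".

reo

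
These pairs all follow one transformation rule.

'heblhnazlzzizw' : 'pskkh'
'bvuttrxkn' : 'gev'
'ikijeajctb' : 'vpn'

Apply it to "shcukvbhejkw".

Rule — shift every letter 11 places forward in the alphabet (wrapping around), then keep one character in every 3, starting at position 2 (positions 2nd, 5th, 8th, ...).
For "shcukvbhejkw" the result is "svsv".

svsv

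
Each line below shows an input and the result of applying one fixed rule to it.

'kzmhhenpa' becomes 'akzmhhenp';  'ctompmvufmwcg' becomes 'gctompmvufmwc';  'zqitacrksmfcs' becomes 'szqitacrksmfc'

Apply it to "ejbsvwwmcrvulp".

pejbsvwwmcrvul

Rule — move the last character to the front.
So "ejbsvwwmcrvulp" becomes "pejbsvwwmcrvul".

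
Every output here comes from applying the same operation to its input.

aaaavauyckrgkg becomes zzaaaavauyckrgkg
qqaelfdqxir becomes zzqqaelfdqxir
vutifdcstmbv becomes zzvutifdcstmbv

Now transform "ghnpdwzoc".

Each output is the input with this applied: prepend "zz".
So "ghnpdwzoc" becomes "zzghnpdwzoc".

zzghnpdwzoc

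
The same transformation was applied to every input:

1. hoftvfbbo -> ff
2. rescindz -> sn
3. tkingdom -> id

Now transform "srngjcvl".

nc

The rule is to delete the last character, then keep one character in every 3, starting at position 3 (positions 3rd, 6th, 9th, ...).
Applying both steps to "srngjcvl": "srngjcv", then "nc".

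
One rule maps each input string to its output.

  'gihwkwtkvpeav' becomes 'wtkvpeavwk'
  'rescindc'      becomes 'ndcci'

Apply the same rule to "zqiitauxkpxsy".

Rule — delete the first 3 characters, then move the first 2 characters to the end (rotate left by 2).
Applying both steps to "zqiitauxkpxsy": "itauxkpxsy", then "auxkpxsyit".
(Check on "gihwkwtkvpeav": → "wkwtkvpeav" → "wtkvpeavwk" ✓)

auxkpxsyit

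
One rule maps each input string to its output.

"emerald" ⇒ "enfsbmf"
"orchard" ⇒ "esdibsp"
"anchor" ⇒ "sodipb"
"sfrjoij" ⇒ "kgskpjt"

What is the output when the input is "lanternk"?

lboufsom

Rule — swap the first and last characters, then shift every letter 1 place forward in the alphabet (wrapping around).
Applying that to "lanternk" gives "lboufsom".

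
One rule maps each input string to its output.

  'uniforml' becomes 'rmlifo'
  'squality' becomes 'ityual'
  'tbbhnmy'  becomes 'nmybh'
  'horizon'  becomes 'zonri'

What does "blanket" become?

Each output is the input with this applied: delete the first 2 characters, then move the last 3 characters to the front (rotate right by 3).
Starting from "blanket": after the first operation, "anket"; after the second, "ketan".

ketan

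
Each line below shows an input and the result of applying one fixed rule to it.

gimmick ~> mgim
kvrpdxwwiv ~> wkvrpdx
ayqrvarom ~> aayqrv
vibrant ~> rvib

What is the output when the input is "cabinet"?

Looking at the pairs, the operation is to delete the last 3 characters, then move the last character to the front.
For "cabinet", step one produces "cabi"; step two turns that into "icab".
(Check on "vibrant": → "vibr" → "rvib" ✓)

icab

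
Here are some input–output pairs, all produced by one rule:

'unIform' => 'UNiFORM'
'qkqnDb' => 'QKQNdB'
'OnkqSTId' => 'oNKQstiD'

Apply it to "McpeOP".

mCPEop

Rule — flip the case of every letter.
On "McpeOP" that produces "mCPEop".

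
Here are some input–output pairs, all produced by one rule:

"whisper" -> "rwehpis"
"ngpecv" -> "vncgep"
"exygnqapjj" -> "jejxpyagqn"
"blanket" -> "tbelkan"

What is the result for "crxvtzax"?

xcarzxtv

Rule — take characters alternately from the front and the back (1st, last, 2nd, 2nd-last, ...), then swap each adjacent pair of characters (1↔2, 3↔4, ...).
So "crxvtzax" becomes "xcarzxtv".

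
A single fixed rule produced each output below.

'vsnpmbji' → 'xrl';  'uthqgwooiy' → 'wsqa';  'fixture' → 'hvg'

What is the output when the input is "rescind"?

tef

In each case the input is transformed by: keep one character in every 3, starting at position 1 (positions 1st, 4th, 7th, ...), then shift every letter 2 places forward in the alphabet (wrapping around).
Starting from "rescind": after the first operation, "rcd"; after the second, "tef".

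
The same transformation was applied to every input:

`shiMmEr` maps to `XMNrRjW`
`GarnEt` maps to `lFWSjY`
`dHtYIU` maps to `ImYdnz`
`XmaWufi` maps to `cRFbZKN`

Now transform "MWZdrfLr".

The pattern: shift every letter 5 places forward in the alphabet (wrapping around), then flip the case of every letter.
On "MWZdrfLr" that produces "rbeIWKqW".

rbeIWKqW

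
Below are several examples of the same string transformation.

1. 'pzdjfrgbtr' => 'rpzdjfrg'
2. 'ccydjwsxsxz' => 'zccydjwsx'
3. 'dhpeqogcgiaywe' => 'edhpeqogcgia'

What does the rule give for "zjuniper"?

Looking at the pairs, the operation is to move the last character to the front, then delete the last 2 characters.
Applying both steps to "zjuniper": "rzjunipe", then "rzjuni".

rzjuni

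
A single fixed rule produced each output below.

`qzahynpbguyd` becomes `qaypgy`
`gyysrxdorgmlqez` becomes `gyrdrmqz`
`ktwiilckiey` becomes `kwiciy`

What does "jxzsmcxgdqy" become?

jzmxdy

Rule — keep every other character starting from the first (positions 1st, 3rd, 5th, ...).
So "jxzsmcxgdqy" becomes "jzmxdy".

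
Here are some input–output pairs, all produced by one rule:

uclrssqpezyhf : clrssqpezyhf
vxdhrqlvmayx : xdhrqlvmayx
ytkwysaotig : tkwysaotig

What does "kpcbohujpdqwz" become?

pcbohujpdqwz

Looking at the pairs, the operation is to delete the first character.
Doing the same to "kpcbohujpdqwz": "pcbohujpdqwz".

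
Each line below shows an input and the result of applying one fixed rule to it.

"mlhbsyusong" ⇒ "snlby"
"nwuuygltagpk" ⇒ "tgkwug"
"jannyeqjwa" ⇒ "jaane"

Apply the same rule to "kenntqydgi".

dienq

Each output is the input with this applied: keep every other character starting from the second (positions 2nd, 4th, 6th, ...), then move the first 3 characters to the end (rotate left by 3).
For "kenntqydgi", step one produces "enqdi"; step two turns that into "dienq".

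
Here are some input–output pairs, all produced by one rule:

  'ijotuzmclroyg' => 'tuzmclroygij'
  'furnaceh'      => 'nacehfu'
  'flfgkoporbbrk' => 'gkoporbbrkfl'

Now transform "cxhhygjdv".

hygjdvcx

Each output is the input with this applied: move the first 2 characters to the end (rotate left by 2), then delete the first character.
For "cxhhygjdv", step one produces "hhygjdvcx"; step two turns that into "hygjdvcx".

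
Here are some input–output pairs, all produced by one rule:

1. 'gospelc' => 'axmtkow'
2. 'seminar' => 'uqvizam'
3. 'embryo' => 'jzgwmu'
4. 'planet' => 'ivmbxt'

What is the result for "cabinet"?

jqvmbki

Rule — shift every letter 8 places forward in the alphabet (wrapping around), then move the first 2 characters to the end (rotate left by 2).
Starting from "cabinet": after the first operation, "kijqvmb"; after the second, "jqvmbki".
(Check on "embryo": → "mujzgw" → "jzgwmu" ✓)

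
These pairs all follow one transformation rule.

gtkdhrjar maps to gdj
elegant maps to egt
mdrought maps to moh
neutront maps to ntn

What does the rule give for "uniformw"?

ufm

The rule is to keep one character in every 3, starting at position 1 (positions 1st, 4th, 7th, ...).
"uniformw" → "ufm".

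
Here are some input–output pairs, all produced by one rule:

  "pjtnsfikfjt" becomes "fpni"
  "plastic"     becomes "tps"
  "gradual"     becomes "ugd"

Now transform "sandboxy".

What's happening: move the last 3 characters to the front (rotate right by 3), then keep one character in every 3, starting at position 1 (positions 1st, 4th, 7th, ...).
Starting from "sandboxy": after the first operation, "oxysandb"; after the second, "osd".

osd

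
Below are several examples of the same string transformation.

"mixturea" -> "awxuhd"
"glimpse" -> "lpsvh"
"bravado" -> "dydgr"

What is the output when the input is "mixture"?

awxuh

Each output is the input with this applied: shift every letter 3 places forward in the alphabet (wrapping around), then delete the first 2 characters.
"mixture" → "plawxuh" → "awxuh".
(Check on "mixturea": → "plawxuhd" → "awxuhd" ✓)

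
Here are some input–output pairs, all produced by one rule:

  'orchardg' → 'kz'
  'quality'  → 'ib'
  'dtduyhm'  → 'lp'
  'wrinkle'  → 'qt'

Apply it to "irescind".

mq

Looking at the pairs, the operation is to keep one character in every 3, starting at position 3 (positions 3rd, 6th, 9th, ...), then shift every letter 8 places forward in the alphabet (wrapping around).
On "irescind" that produces "mq".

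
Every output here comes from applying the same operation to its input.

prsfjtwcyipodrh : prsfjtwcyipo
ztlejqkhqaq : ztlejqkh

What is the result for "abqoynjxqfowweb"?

abqoynjxqfow

The rule is to delete the last 3 characters.
Applying that to "abqoynjxqfowweb" gives "abqoynjxqfow".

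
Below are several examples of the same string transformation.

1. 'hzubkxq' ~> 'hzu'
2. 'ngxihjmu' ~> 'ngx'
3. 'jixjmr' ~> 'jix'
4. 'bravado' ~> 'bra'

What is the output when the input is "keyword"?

The transformation: keep only the first 3 characters.
"keyword" → "key".

key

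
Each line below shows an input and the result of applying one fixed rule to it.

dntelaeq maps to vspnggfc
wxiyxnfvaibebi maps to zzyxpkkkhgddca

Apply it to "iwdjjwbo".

Rule — shift every letter 2 places forward in the alphabet (wrapping around), then sort the characters into reverse alphabetical order.
On "iwdjjwbo": the first step gives "kyfllydq", and the second then gives "yyqllkfd".

yyqllkfd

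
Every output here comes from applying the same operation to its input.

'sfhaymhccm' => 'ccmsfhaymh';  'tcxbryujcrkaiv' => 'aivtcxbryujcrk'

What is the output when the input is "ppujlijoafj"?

The pattern: move the last 3 characters to the front (rotate right by 3).
So "ppujlijoafj" becomes "afjppujlijo".

afjppujlijo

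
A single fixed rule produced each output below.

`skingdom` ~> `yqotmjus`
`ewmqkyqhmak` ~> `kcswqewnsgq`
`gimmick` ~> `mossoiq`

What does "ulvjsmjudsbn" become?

In each case the input is transformed by: shift every letter 6 places forward in the alphabet (wrapping around).
Applying that to "ulvjsmjudsbn" gives "arbpyspajyht".

arbpyspajyht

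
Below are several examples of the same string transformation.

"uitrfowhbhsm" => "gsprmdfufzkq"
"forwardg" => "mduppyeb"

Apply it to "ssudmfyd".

Each output is the input with this applied: shift every letter 2 places backward in the alphabet (wrapping around), then swap each adjacent pair of characters (1↔2, 3↔4, ...).
For "ssudmfyd", step one produces "qqsbkdwb"; step two turns that into "qqbsdkbw".

qqbsdkbw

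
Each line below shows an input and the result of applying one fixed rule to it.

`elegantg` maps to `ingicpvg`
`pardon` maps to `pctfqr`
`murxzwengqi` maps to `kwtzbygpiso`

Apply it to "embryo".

qodtag

The rule is to shift every letter 2 places forward in the alphabet (wrapping around), then swap the first and last characters.
On "embryo": the first step gives "godtaq", and the second then gives "qodtag".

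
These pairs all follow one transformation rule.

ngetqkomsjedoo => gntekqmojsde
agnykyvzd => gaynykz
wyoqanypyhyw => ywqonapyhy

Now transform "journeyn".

The rule is to swap each adjacent pair of characters (1↔2, 3↔4, ...), then delete the last 2 characters.
Starting from "journeyn": after the first operation, "ojruenny"; after the second, "ojruen".

ojruen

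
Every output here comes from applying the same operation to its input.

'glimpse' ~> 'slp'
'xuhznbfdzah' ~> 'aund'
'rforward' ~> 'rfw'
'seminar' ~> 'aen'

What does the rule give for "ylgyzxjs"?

Looking at the pairs, the operation is to move the last 2 characters to the front (rotate right by 2), then keep one character in every 3, starting at position 1 (positions 1st, 4th, 7th, ...).
"ylgyzxjs" → "jsylgyzx" → "jlz".

jlz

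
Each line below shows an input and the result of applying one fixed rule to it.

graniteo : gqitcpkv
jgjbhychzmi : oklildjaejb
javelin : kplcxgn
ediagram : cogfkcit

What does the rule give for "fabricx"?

The pattern: move the last 2 characters to the front (rotate right by 2), then shift every letter 2 places forward in the alphabet (wrapping around).
Applying both steps to "fabricx": "cxfabri", then "ezhcdtk".

ezhcdtk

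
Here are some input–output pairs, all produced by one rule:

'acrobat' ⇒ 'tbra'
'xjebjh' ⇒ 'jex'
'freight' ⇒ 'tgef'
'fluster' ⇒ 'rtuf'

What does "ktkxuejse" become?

ejukk

In each case the input is transformed by: keep every other character starting from the first (positions 1st, 3rd, 5th, ...), then reverse the string.
"ktkxuejse" → "kkuje" → "ejukk".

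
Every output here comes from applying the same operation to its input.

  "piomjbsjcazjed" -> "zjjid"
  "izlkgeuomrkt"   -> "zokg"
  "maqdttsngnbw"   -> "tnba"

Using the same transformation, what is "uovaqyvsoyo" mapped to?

sqoo

The transformation: keep one character in every 3, starting at position 2 (positions 2nd, 5th, 8th, ...), then sort the characters into reverse alphabetical order.
For "uovaqyvsoyo", step one produces "oqso"; step two turns that into "sqoo".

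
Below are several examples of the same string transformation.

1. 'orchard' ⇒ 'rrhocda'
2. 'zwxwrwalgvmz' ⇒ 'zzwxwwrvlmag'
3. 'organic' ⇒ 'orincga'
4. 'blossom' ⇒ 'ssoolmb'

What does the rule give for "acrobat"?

Rule — sort the characters into reverse alphabetical order, then swap each adjacent pair of characters (1↔2, 3↔4, ...).
Starting from "acrobat": after the first operation, "trocbaa"; after the second, "rtcoaba".

rtcoaba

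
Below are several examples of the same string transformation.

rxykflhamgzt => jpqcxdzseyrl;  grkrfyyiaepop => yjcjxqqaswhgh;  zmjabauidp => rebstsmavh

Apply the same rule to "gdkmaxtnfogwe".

The rule is to shift every letter 8 places backward in the alphabet (wrapping around).
For "gdkmaxtnfogwe" the result is "yvcesplfxgyow".

yvcesplfxgyow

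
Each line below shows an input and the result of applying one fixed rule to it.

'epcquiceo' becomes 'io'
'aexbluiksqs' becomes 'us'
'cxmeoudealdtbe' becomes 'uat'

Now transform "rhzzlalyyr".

What's happening: keep one character in every 3, starting at position 3 (positions 3rd, 6th, 9th, ...), then delete the first character.
"rhzzlalyyr" → "ay".

ay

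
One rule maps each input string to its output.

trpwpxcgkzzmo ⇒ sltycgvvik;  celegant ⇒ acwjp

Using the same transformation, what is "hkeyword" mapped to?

usknz

Looking at the pairs, the operation is to delete the first 3 characters, then shift every letter 4 places backward in the alphabet (wrapping around).
Applying both steps to "hkeyword": "yword", then "usknz".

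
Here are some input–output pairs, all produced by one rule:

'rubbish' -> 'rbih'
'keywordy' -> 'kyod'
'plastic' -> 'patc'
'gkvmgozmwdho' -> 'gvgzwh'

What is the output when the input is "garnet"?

gre

The rule is to keep every other character starting from the first (positions 1st, 3rd, 5th, ...).
On "garnet" that produces "gre".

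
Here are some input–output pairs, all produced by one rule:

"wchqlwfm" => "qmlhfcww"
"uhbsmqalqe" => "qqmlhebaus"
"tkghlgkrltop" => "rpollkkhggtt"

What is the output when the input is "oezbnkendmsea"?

onnmkeeedbazs

The rule is to sort the characters into reverse alphabetical order, then move the first 2 characters to the end (rotate left by 2).
Starting from "oezbnkendmsea": after the first operation, "zsonnmkeeedba"; after the second, "onnmkeeedbazs".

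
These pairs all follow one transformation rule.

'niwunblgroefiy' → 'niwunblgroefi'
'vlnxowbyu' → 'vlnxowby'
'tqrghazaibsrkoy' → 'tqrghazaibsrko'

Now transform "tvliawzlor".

What's happening: delete the last character.
Doing the same to "tvliawzlor": "tvliawzlo".

tvliawzlo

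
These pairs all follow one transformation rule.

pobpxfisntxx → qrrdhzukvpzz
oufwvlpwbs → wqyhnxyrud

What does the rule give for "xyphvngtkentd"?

azjrpxvigmvpf

The rule is to shift every letter 2 places forward in the alphabet (wrapping around), then swap each adjacent pair of characters (1↔2, 3↔4, ...).
On "xyphvngtkentd" that produces "azjrpxvigmvpf".
(Check on "pobpxfisntxx": → "rqdrzhkupvzz" → "qrrdhzukvpzz" ✓)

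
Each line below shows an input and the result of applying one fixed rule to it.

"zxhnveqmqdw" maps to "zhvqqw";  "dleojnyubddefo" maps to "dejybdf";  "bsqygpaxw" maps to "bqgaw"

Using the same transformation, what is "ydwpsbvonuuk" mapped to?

What's happening: keep every other character starting from the first (positions 1st, 3rd, 5th, ...).
On "ydwpsbvonuuk" that produces "ywsvnu".

ywsvnu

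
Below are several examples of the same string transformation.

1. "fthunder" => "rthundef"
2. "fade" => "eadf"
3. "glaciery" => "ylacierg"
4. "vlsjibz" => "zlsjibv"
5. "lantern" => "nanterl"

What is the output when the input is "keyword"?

The transformation: swap the first and last characters.
On "keyword" that produces "deywork".

deywork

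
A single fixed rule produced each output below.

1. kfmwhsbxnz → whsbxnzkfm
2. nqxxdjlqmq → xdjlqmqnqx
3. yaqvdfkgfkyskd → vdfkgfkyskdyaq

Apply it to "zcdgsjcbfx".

Each output is the input with this applied: move the first 3 characters to the end (rotate left by 3).
So "zcdgsjcbfx" becomes "gsjcbfxzcd".

gsjcbfxzcd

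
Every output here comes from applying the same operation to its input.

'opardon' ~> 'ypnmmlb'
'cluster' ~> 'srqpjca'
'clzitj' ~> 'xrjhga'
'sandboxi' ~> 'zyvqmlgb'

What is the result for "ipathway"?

Rule — shift every letter 2 places backward in the alphabet (wrapping around), then sort the characters into reverse alphabetical order.
On "ipathway": the first step gives "gnyrfuyw", and the second then gives "yywurngf".

yywurngf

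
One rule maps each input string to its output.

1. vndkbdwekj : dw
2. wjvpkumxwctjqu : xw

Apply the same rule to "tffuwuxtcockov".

The transformation: swap the front and back halves of the string, then keep only the first 2 characters.
"tffuwuxtcockov" → "tcockovtffuwux" → "tc".

tc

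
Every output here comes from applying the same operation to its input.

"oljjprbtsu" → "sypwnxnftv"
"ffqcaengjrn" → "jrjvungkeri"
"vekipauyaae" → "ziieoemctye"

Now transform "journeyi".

In each case the input is transformed by: take characters alternately from the front and the back (1st, last, 2nd, 2nd-last, ...), then shift every letter 4 places forward in the alphabet (wrapping around).
Working it through for "journeyi": intermediate "jioyuern", final "nmscyivr".

nmscyivr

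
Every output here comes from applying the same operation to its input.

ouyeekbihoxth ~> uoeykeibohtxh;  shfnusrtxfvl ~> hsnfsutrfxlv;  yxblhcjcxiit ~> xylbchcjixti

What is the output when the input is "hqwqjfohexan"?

Rule — swap each adjacent pair of characters (1↔2, 3↔4, ...).
On "hqwqjfohexan" that produces "qhqwfjhoxena".

qhqwfjhoxena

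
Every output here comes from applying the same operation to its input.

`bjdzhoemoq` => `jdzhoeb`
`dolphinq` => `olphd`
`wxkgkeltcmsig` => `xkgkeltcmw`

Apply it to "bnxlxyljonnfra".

nxlxyljonnb

Rule — delete the last 3 characters, then move the first character to the end.
Applying both steps to "bnxlxyljonnfra": "bnxlxyljonn", then "nxlxyljonnb".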